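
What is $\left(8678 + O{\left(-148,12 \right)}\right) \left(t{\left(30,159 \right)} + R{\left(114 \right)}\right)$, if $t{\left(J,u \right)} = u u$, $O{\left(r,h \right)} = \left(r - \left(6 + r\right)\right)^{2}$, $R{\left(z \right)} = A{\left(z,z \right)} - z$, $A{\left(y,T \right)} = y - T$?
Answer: $219305238$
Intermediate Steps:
$R{\left(z \right)} = - z$ ($R{\left(z \right)} = \left(z - z\right) - z = 0 - z = - z$)
$O{\left(r,h \right)} = 36$ ($O{\left(r,h \right)} = \left(-6\right)^{2} = 36$)
$t{\left(J,u \right)} = u^{2}$
$\left(8678 + O{\left(-148,12 \right)}\right) \left(t{\left(30,159 \right)} + R{\left(114 \right)}\right) = \left(8678 + 36\right) \left(159^{2} - 114\right) = 8714 \left(25281 - 114\right) = 8714 \cdot 25167 = 219305238$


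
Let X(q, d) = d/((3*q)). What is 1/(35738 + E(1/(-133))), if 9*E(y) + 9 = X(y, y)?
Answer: 27/964900 ≈ 2.7982e-5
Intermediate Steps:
X(q, d) = d/(3*q) (X(q, d) = d*(1/(3*q)) = d/(3*q))
E(y) = -26/27 (E(y) = -1 + (y/(3*y))/9 = -1 + (1/9)*(1/3) = -1 + 1/27 = -26/27)
1/(35738 + E(1/(-133))) = 1/(35738 - 26/27) = 1/(964900/27) = 27/964900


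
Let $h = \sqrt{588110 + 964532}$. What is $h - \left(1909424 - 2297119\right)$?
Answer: $387695 + \sqrt{1552642} \approx 3.8894 \cdot 10^{5}$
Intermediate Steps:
$h = \sqrt{1552642} \approx 1246.1$
$h - \left(1909424 - 2297119\right) = \sqrt{1552642} - \left(1909424 - 2297119\right) = \sqrt{1552642} - -387695 = \sqrt{1552642} + 387695 = 387695 + \sqrt{1552642}$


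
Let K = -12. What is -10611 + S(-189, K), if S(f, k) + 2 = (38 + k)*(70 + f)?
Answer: -13707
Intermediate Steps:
S(f, k) = -2 + (38 + k)*(70 + f)
-10611 + S(-189, K) = -10611 + (2658 + 38*(-189) + 70*(-12) - 189*(-12)) = -10611 + (2658 - 7182 - 840 + 2268) = -10611 - 3096 = -13707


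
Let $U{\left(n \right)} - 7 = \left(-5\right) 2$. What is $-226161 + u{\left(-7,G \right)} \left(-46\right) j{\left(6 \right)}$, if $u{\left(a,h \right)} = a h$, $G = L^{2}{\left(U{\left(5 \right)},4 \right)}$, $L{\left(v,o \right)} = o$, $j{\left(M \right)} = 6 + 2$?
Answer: $-184945$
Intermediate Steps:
$U{\left(n \right)} = -3$ ($U{\left(n \right)} = 7 - 10 = -3$)
$j{\left(M \right)} = 8$
$G = 16$ ($G = 4^{2} = 16$)
$-226161 + u{\left(-7,G \right)} \left(-46\right) j{\left(6 \right)} = -226161 + \left(-7\right) 16 \left(-46\right) 8 = -226161 + \left(-112\right) \left(-46\right) 8 = -226161 + 5152 \cdot 8 = -226161 + 41216 = -184945$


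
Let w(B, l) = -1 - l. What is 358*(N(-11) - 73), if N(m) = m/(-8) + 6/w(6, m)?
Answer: -508539/20 ≈ -25427.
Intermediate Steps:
N(m) = 6/(-1 - m) - m/8 (N(m) = m/(-8) + 6/(-1 - m) = m*(-⅛) + 6/(-1 - m) = -m/8 + 6/(-1 - m) = 6/(-1 - m) - m/8)
358*(N(-11) - 73) = 358*((-48 - 1*(-11)*(1 - 11))/(8*(1 - 11)) - 73) = 358*((⅛)*(-48 - 1*(-11)*(-10))/(-10) - 73) = 358*((⅛)*(-⅒)*(-48 - 110) - 73) = 358*((⅛)*(-⅒)*(-158) - 73) = 358*(79/40 - 73) = 358*(-2841/40) = -508539/20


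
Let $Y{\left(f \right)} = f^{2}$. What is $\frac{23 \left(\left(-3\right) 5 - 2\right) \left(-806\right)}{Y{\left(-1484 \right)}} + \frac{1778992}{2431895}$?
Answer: $\frac{2342098893811}{2677827677560} \approx 0.87463$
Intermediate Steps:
$\frac{23 \left(\left(-3\right) 5 - 2\right) \left(-806\right)}{Y{\left(-1484 \right)}} + \frac{1778992}{2431895} = \frac{23 \left(\left(-3\right) 5 - 2\right) \left(-806\right)}{\left(-1484\right)^{2}} + \frac{1778992}{2431895} = \frac{23 \left(-15 - 2\right) \left(-806\right)}{2202256} + 1778992 \cdot \frac{1}{2431895} = 23 \left(\left(-17\right) \left(-806\right)\right) \frac{1}{2202256} + \frac{1778992}{2431895} = 23 \cdot 13702 \cdot \frac{1}{2202256} + \frac{1778992}{2431895} = 315146 \cdot \frac{1}{2202256} + \frac{1778992}{2431895} = \frac{157573}{1101128} + \frac{1778992}{2431895} = \frac{2342098893811}{2677827677560}$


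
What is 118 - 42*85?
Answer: -3452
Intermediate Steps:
118 - 42*85 = 118 - 3570 = -3452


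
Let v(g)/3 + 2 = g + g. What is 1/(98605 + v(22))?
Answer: 1/98731 ≈ 1.0129e-5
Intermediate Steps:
v(g) = -6 + 6*g (v(g) = -6 + 3*(g + g) = -6 + 3*(2*g) = -6 + 6*g)
1/(98605 + v(22)) = 1/(98605 + (-6 + 6*22)) = 1/(98605 + (-6 + 132)) = 1/(98605 + 126) = 1/98731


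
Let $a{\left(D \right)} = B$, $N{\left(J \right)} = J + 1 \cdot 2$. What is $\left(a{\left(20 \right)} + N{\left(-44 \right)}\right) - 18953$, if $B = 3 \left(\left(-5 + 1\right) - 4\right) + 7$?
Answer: $-19012$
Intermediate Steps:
$N{\left(J \right)} = 2 + J$ ($N{\left(J \right)} = J + 2 = 2 + J$)
$B = -17$ ($B = 3 \left(-4 - 4\right) + 7 = 3 \left(-8\right) + 7 = -24 + 7 = -17$)
$a{\left(D \right)} = -17$
$\left(a{\left(20 \right)} + N{\left(-44 \right)}\right) - 18953 = \left(-17 + \left(2 - 44\right)\right) - 18953 = \left(-17 - 42\right) - 18953 = -59 - 18953 = -19012$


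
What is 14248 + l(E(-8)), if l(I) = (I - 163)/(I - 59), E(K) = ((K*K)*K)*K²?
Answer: 467752027/32827 ≈ 14249.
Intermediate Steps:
E(K) = K⁵ (E(K) = (K²*K)*K² = K³*K² = K⁵)
l(I) = (-163 + I)/(-59 + I)
14248 + l(E(-8)) = 14248 + (-163 + (-8)⁵)/(-59 + (-8)⁵) = 14248 + (-163 - 32768)/(-59 - 32768) = 14248 - 32931/(-32827) = 14248 - 1/32827*(-32931) = 14248 + 32931/32827 = 467752027/32827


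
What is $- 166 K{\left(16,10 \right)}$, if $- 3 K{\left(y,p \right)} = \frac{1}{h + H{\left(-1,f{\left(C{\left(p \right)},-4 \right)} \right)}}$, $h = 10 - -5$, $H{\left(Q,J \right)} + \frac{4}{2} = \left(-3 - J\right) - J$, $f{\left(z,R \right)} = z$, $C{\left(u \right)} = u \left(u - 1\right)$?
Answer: $- \frac{83}{255} \approx -0.32549$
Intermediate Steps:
$C{\left(u \right)} = u \left(-1 + u\right)$
$H{\left(Q,J \right)} = -5 - 2 J$ ($H{\left(Q,J \right)} = -2 - \left(3 + 2 J\right) = -5 - 2 J$)
$h = 15$ ($h = 10 + 5 = 15$)
$K{\left(y,p \right)} = - \frac{1}{3 \left(10 - 2 p \left(-1 + p\right)\right)}$ ($K{\left(y,p \right)} = - \frac{1}{3 \left(15 - \left(5 + 2 p \left(-1 + p\right)\right)\right)} = - \frac{1}{3 \left(10 - 2 p \left(-1 + p\right)\right)}$)
$- 166 K{\left(16,10 \right)} = - 166 \frac{1}{6 \left(-5 + 10 \left(-1 + 10\right)\right)} = - 166 \frac{1}{6 \left(-5 + 10 \cdot 9\right)} = - 166 \frac{1}{6 \left(-5 + 90\right)} = - 166 \frac{1}{6 \cdot 85} = - 166 \cdot \frac{1}{6} \cdot \frac{1}{85} = \left(-166\right) \frac{1}{510} = - \frac{83}{255}$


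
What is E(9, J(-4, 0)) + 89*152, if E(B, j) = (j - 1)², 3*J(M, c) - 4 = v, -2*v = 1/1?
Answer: 487009/36 ≈ 13528.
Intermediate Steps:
v = -½ (v = -½/1 = -½*1 = -½ ≈ -0.50000)
J(M, c) = 7/6 (J(M, c) = 4/3 + (⅓)*(-½) = 4/3 - ⅙ = 7/6)
E(B, j) = (-1 + j)²
E(9, J(-4, 0)) + 89*152 = (-1 + 7/6)² + 89*152 = (⅙)² + 13528 = 1/36 + 13528 = 487009/36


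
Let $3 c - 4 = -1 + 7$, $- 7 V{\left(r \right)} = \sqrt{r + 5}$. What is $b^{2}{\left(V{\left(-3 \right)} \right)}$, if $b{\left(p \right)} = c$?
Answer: $\frac{100}{9} \approx 11.111$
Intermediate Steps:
$V{\left(r \right)} = - \frac{\sqrt{5 + r}}{7}$ ($V{\left(r \right)} = - \frac{\sqrt{r + 5}}{7} = - \frac{\sqrt{5 + r}}{7}$)
$c = \frac{10}{3}$ ($c = \frac{4}{3} + \frac{-1 + 7}{3} = \frac{4}{3} + \frac{1}{3} \cdot 6 = \frac{4}{3} + 2 = \frac{10}{3} \approx 3.3333$)
$b{\left(p \right)} = \frac{10}{3}$
$b^{2}{\left(V{\left(-3 \right)} \right)} = \left(\frac{10}{3}\right)^{2} = \frac{100}{9}$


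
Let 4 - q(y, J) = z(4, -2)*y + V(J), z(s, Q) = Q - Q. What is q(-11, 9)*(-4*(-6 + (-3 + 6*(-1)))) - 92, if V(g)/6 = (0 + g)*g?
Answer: -29012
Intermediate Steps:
V(g) = 6*g**2 (V(g) = 6*((0 + g)*g) = 6*(g*g) = 6*g**2)
z(s, Q) = 0
q(y, J) = 4 - 6*J**2 (q(y, J) = 4 - (0*y + 6*J**2) = 4 - (0 + 6*J**2) = 4 - 6*J**2)
q(-11, 9)*(-4*(-6 + (-3 + 6*(-1)))) - 92 = (4 - 6*9**2)*(-4*(-6 + (-3 + 6*(-1)))) - 92 = (4 - 6*81)*(-4*(-6 + (-3 - 6))) - 92 = (4 - 486)*(-4*(-6 - 9)) - 92 = -(-1928)*(-15) - 92 = -482*60 - 92 = -28920 - 92 = -29012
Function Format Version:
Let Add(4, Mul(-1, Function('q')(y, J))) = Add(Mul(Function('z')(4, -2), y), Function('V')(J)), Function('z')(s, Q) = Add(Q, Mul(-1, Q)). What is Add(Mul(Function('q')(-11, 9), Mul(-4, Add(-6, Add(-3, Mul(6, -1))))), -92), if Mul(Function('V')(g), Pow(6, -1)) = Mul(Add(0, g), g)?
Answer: -29012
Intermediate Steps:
Function('V')(g) = Mul(6, Pow(g, 2)) (Function('V')(g) = Mul(6, Mul(Add(0, g), g)) = Mul(6, Mul(g, g)) = Mul(6, Pow(g, 2)))
Function('z')(s, Q) = 0
Function('q')(y, J) = Add(4, Mul(-6, Pow(J, 2))) (Function('q')(y, J) = Add(4, Mul(-1, Add(Mul(0, y), Mul(6, Pow(J, 2))))) = Add(4, Mul(-1, Add(0, Mul(6, Pow(J, 2))))) = Add(4, Mul(-1, Mul(6, Pow(J, 2)))) = Add(4, Mul(-6, Pow(J, 2))))
Add(Mul(Function('q')(-11, 9), Mul(-4, Add(-6, Add(-3, Mul(6, -1))))), -92) = Add(Mul(Add(4, Mul(-6, Pow(9, 2))), Mul(-4, Add(-6, Add(-3, Mul(6, -1))))), -92) = Add(Mul(Add(4, Mul(-6, 81)), Mul(-4, Add(-6, Add(-3, -6)))), -92) = Add(Mul(Add(4, -486), Mul(-4, Add(-6, -9))), -92) = Add(Mul(-482, Mul(-4, -15)), -92) = Add(Mul(-482, 60), -92) = Add(-28920, -92) = -29012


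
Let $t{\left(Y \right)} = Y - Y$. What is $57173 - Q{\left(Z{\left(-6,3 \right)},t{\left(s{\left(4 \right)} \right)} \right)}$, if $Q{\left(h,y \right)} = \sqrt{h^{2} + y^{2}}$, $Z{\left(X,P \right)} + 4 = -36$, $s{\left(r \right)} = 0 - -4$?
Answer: $57133$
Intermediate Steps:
$s{\left(r \right)} = 4$ ($s{\left(r \right)} = 0 + 4 = 4$)
$Z{\left(X,P \right)} = -40$ ($Z{\left(X,P \right)} = -4 - 36 = -40$)
$t{\left(Y \right)} = 0$
$57173 - Q{\left(Z{\left(-6,3 \right)},t{\left(s{\left(4 \right)} \right)} \right)} = 57173 - \sqrt{\left(-40\right)^{2} + 0^{2}} = 57173 - \sqrt{1600 + 0} = 57173 - \sqrt{1600} = 57173 - 40 = 57133$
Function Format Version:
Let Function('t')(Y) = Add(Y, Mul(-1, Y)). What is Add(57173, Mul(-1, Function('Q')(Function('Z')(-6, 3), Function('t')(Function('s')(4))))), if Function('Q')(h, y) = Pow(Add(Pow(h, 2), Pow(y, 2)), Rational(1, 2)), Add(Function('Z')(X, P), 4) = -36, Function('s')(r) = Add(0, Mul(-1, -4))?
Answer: 57133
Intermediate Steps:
Function('s')(r) = 4 (Function('s')(r) = Add(0, 4) = 4)
Function('Z')(X, P) = -40 (Function('Z')(X, P) = Add(-4, -36) = -40)
Function('t')(Y) = 0
Add(57173, Mul(-1, Function('Q')(Function('Z')(-6, 3), Function('t')(Function('s')(4))))) = Add(57173, Mul(-1, Pow(Add(Pow(-40, 2), Pow(0, 2)), Rational(1, 2)))) = Add(57173, Mul(-1, Pow(Add(1600, 0), Rational(1, 2)))) = Add(57173, Mul(-1, Pow(1600, Rational(1, 2)))) = Add(57173, Mul(-1, 40)) = Add(57173, -40) = 57133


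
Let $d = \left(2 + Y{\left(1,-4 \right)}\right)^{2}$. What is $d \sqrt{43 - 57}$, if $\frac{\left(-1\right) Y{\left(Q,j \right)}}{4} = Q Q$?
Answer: $4 i \sqrt{14} \approx 14.967 i$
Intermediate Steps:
$Y{\left(Q,j \right)} = - 4 Q^{2}$ ($Y{\left(Q,j \right)} = - 4 Q Q = - 4 Q^{2}$)
$d = 4$ ($d = \left(2 - 4 \cdot 1^{2}\right)^{2} = \left(2 - 4\right)^{2} = \left(-2\right)^{2} = 4$)
$d \sqrt{43 - 57} = 4 \sqrt{43 - 57} = 4 \sqrt{-14} = 4 i \sqrt{14}$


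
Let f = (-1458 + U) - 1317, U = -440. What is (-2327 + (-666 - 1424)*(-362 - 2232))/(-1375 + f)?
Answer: -5419133/4590 ≈ -1180.6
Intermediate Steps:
f = -3215 (f = (-1458 - 440) - 1317 = -1898 - 1317 = -3215)
(-2327 + (-666 - 1424)*(-362 - 2232))/(-1375 + f) = (-2327 + (-666 - 1424)*(-362 - 2232))/(-1375 - 3215) = (-2327 - 2090*(-2594))/(-4590) = (-2327 + 5421460)*(-1/4590) = 5419133*(-1/4590) = -5419133/4590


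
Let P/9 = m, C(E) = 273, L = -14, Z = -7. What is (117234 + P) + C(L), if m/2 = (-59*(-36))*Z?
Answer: -150117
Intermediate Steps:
m = -29736 (m = 2*(-59*(-36)*(-7)) = 2*(2124*(-7)) = 2*(-14868) = -29736)
P = -267624 (P = 9*(-29736) = -267624)
(117234 + P) + C(L) = (117234 - 267624) + 273 = -150390 + 273 = -150117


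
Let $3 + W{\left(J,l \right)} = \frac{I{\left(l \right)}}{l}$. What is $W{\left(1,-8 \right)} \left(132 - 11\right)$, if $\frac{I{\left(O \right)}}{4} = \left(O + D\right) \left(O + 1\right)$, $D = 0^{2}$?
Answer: $-3751$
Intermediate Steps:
$D = 0$
$I{\left(O \right)} = 4 O \left(1 + O\right)$ ($I{\left(O \right)} = 4 \left(O + 0\right) \left(O + 1\right) = 4 O \left(1 + O\right)$)
$W{\left(J,l \right)} = 1 + 4 l$ ($W{\left(J,l \right)} = -3 + \frac{4 l \left(1 + l\right)}{l} = -3 + \left(4 + 4 l\right) = 1 + 4 l$)
$W{\left(1,-8 \right)} \left(132 - 11\right) = \left(1 + 4 \left(-8\right)\right) \left(132 - 11\right) = \left(1 - 32\right) 121 = \left(-31\right) 121 = -3751$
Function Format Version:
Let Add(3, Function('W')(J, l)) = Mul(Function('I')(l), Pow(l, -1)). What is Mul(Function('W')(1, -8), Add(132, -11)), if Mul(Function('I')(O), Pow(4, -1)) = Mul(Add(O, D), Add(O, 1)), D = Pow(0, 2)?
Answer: -3751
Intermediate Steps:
D = 0
Function('I')(O) = Mul(4, O, Add(1, O)) (Function('I')(O) = Mul(4, Mul(Add(O, 0), Add(O, 1))) = Mul(4, Mul(O, Add(1, O))) = Mul(4, O, Add(1, O)))
Function('W')(J, l) = Add(1, Mul(4, l)) (Function('W')(J, l) = Add(-3, Mul(Mul(4, l, Add(1, l)), Pow(l, -1))) = Add(-3, Add(4, Mul(4, l))) = Add(1, Mul(4, l)))
Mul(Function('W')(1, -8), Add(132, -11)) = Mul(Add(1, Mul(4, -8)), Add(132, -11)) = Mul(Add(1, -32), 121) = Mul(-31, 121) = -3751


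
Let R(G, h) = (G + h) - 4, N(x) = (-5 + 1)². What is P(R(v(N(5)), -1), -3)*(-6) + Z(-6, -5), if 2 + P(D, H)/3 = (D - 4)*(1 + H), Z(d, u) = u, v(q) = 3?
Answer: -185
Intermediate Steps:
N(x) = 16 (N(x) = (-4)² = 16)
R(G, h) = -4 + G + h
P(D, H) = -6 + 3*(1 + H)*(-4 + D) (P(D, H) = -6 + 3*((D - 4)*(1 + H)) = -6 + 3*((-4 + D)*(1 + H)) = -6 + 3*((1 + H)*(-4 + D)) = -6 + 3*(1 + H)*(-4 + D))
P(R(v(N(5)), -1), -3)*(-6) + Z(-6, -5) = (-18 - 12*(-3) + 3*(-4 + 3 - 1) + 3*(-4 + 3 - 1)*(-3))*(-6) - 5 = (-18 + 36 + 3*(-2) + 3*(-2)*(-3))*(-6) - 5 = (-18 + 36 - 6 + 18)*(-6) - 5 = 30*(-6) - 5 = -180 - 5 = -185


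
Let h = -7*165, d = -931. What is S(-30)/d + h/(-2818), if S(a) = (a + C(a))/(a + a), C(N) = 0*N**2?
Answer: 536948/1311779 ≈ 0.40933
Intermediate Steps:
h = -1155
C(N) = 0
S(a) = 1/2 (S(a) = (a + 0)/(a + a) = a/((2*a)) = a*(1/(2*a)) = 1/2)
S(-30)/d + h/(-2818) = (1/2)/(-931) - 1155/(-2818) = (1/2)*(-1/931) - 1155*(-1/2818) = -1/1862 + 1155/2818 = 536948/1311779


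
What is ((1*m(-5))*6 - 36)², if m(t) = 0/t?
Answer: 1296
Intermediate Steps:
m(t) = 0
((1*m(-5))*6 - 36)² = ((1*0)*6 - 36)² = (0*6 - 36)² = (0 - 36)² = (-36)² = 1296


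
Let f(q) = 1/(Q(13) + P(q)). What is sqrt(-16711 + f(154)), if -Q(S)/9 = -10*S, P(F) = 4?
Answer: 3*I*sqrt(2559152118)/1174 ≈ 129.27*I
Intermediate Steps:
Q(S) = 90*S (Q(S) = -(-90)*S = 90*S)
f(q) = 1/1174 (f(q) = 1/(90*13 + 4) = 1/(1170 + 4) = 1/1174)
sqrt(-16711 + f(154)) = sqrt(-16711 + 1/1174) = sqrt(-19618713/1174) = 3*I*sqrt(2559152118)/1174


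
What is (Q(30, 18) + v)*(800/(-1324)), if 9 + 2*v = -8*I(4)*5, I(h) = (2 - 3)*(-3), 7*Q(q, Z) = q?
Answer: 84300/2317 ≈ 36.383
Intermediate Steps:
Q(q, Z) = q/7
I(h) = 3 (I(h) = -1*(-3) = 3)
v = -129/2 (v = -9/2 + (-8*3*5)/2 = -9/2 + (-24*5)/2 = -9/2 + (½)*(-120) = -9/2 - 60 = -129/2 ≈ -64.500)
(Q(30, 18) + v)*(800/(-1324)) = ((⅐)*30 - 129/2)*(800/(-1324)) = (30/7 - 129/2)*(800*(-1/1324)) = -843/14*(-200/331) = 84300/2317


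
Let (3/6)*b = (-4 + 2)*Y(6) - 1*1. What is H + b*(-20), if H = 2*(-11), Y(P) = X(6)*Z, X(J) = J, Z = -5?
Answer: -2382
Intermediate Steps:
Y(P) = -30 (Y(P) = 6*(-5) = -30)
H = -22
b = 118 (b = 2*((-4 + 2)*(-30) - 1*1) = 2*(-2*(-30) - 1) = 2*(60 - 1) = 2*59 = 118)
H + b*(-20) = -22 + 118*(-20) = -22 - 2360 = -2382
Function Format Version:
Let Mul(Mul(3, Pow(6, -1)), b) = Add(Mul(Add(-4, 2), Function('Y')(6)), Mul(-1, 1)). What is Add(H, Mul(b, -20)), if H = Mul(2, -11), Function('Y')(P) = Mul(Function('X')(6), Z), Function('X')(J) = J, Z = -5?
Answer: -2382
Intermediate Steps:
Function('Y')(P) = -30 (Function('Y')(P) = Mul(6, -5) = -30)
H = -22
b = 118 (b = Mul(2, Add(Mul(Add(-4, 2), -30), Mul(-1, 1))) = Mul(2, Add(Mul(-2, -30), -1)) = Mul(2, Add(60, -1)) = Mul(2, 59) = 118)
Add(H, Mul(b, -20)) = Add(-22, Mul(118, -20)) = Add(-22, -2360) = -2382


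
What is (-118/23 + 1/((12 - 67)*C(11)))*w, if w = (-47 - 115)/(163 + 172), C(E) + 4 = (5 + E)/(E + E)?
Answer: 190953/77050 ≈ 2.4783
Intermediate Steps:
C(E) = -4 + (5 + E)/(2*E) (C(E) = -4 + (5 + E)/(E + E) = -4 + (5 + E)/((2*E)) = -4 + (5 + E)*(1/(2*E)) = -4 + (5 + E)/(2*E))
w = -162/335 ≈ -0.48358
(-118/23 + 1/((12 - 67)*C(11)))*w = (-118/23 + 1/((12 - 67)*(((½)*(5 - 7*11)/11))))*(-162/335) = (-118*1/23 + 1/((-55)*(((½)*(1/11)*(5 - 77)))))*(-162/335) = (-118/23 - 1/(55*((½)*(1/11)*(-72))))*(-162/335) = (-118/23 - 1/(55*(-36/11)))*(-162/335) = (-118/23 - 1/55*(-11/36))*(-162/335) = (-118/23 + 1/180)*(-162/335) = -21217/4140*(-162/335) = 190953/77050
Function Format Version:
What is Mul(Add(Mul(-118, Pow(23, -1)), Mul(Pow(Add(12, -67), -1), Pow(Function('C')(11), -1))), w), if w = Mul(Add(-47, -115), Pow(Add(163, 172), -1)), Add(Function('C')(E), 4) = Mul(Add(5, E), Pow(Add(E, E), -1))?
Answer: Rational(190953, 77050) ≈ 2.4783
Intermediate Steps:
Function('C')(E) = Add(-4, Mul(Rational(1, 2), Pow(E, -1), Add(5, E))) (Function('C')(E) = Add(-4, Mul(Add(5, E), Pow(Add(E, E), -1))) = Add(-4, Mul(Add(5, E), Pow(Mul(2, E), -1))) = Add(-4, Mul(Add(5, E), Mul(Rational(1, 2), Pow(E, -1)))) = Add(-4, Mul(Rational(1, 2), Pow(E, -1), Add(5, E))))
w = Rational(-162, 335) (w = Mul(-162, Pow(335, -1)) = Mul(-162, Rational(1, 335)) = Rational(-162, 335) ≈ -0.48358)
Mul(Add(Mul(-118, Pow(23, -1)), Mul(Pow(Add(12, -67), -1), Pow(Function('C')(11), -1))), w) = Mul(Add(Mul(-118, Pow(23, -1)), Mul(Pow(Add(12, -67), -1), Pow(Mul(Rational(1, 2), Pow(11, -1), Add(5, Mul(-7, 11))), -1))), Rational(-162, 335)) = Mul(Add(Mul(-118, Rational(1, 23)), Mul(Pow(-55, -1), Pow(Mul(Rational(1, 2), Rational(1, 11), Add(5, -77)), -1))), Rational(-162, 335)) = Mul(Add(Rational(-118, 23), Mul(Rational(-1, 55), Pow(Mul(Rational(1, 2), Rational(1, 11), -72), -1))), Rational(-162, 335)) = Mul(Add(Rational(-118, 23), Mul(Rational(-1, 55), Pow(Rational(-36, 11), -1))), Rational(-162, 335)) = Mul(Add(Rational(-118, 23), Mul(Rational(-1, 55), Rational(-11, 36))), Rational(-162, 335)) = Mul(Add(Rational(-118, 23), Rational(1, 180)), Rational(-162, 335)) = Mul(Rational(-21217, 4140), Rational(-162, 335)) = Rational(190953, 77050)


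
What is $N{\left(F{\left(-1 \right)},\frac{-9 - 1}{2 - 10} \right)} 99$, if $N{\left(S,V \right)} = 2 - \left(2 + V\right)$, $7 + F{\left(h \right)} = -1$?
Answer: $- \frac{495}{4} \approx -123.75$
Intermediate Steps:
$F{\left(h \right)} = -8$ ($F{\left(h \right)} = -7 - 1 = -8$)
$N{\left(S,V \right)} = - V$ ($N{\left(S,V \right)} = 2 - \left(2 + V\right) = - V$)
$N{\left(F{\left(-1 \right)},\frac{-9 - 1}{2 - 10} \right)} 99 = - \frac{-9 - 1}{2 - 10} \cdot 99 = - \frac{-10}{-8} \cdot 99 = - \frac{\left(-10\right) \left(-1\right)}{8} \cdot 99 = \left(-1\right) \frac{5}{4} \cdot 99 = \left(- \frac{5}{4}\right) 99 = - \frac{495}{4}$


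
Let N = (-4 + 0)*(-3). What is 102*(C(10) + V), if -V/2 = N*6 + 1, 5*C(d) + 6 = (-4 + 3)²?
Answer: -14994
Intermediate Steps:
N = 12 (N = -4*(-3) = 12)
C(d) = -1 (C(d) = -6/5 + (-4 + 3)²/5 = -6/5 + (⅕)*(-1)² = -6/5 + (⅕)*1 = -6/5 + ⅕ = -1)
V = -146 (V = -2*(12*6 + 1) = -2*(72 + 1) = -2*73 = -146)
102*(C(10) + V) = 102*(-1 - 146) = 102*(-147) = -14994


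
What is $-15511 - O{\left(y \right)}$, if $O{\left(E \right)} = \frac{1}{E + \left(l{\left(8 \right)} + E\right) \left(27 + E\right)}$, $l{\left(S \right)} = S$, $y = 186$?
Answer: $- \frac{643830589}{41508} \approx -15511.0$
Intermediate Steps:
$O{\left(E \right)} = \frac{1}{E + \left(8 + E\right) \left(27 + E\right)}$
$-15511 - O{\left(y \right)} = -15511 - \frac{1}{216 + 186^{2} + 36 \cdot 186} = -15511 - \frac{1}{216 + 34596 + 6696} = -15511 - \frac{1}{41508} = - \frac{643830589}{41508}$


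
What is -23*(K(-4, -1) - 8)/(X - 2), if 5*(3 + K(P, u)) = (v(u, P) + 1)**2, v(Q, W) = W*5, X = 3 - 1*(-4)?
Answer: -7038/25 ≈ -281.52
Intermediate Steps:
X = 7 (X = 3 + 4 = 7)
v(Q, W) = 5*W
K(P, u) = -3 + (1 + 5*P)**2/5 (K(P, u) = -3 + (5*P + 1)**2/5 = -3 + (1 + 5*P)**2/5)
-23*(K(-4, -1) - 8)/(X - 2) = -23*((-3 + (1 + 5*(-4))**2/5) - 8)/(7 - 2) = -23*((-3 + (1 - 20)**2/5) - 8)/5 = -23*((-3 + (1/5)*(-19)**2) - 8)/5 = -23*((-3 + (1/5)*361) - 8)/5 = -23*((-3 + 361/5) - 8)/5 = -23*(346/5 - 8)/5 = -7038/(5*5) = -23*306/25 = -7038/25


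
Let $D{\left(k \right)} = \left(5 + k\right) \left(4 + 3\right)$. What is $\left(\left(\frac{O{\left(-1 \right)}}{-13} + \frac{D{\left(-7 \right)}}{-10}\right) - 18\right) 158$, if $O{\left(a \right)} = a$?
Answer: $- \frac{169692}{65} \approx -2610.6$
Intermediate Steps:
$D{\left(k \right)} = 35 + 7 k$ ($D{\left(k \right)} = \left(5 + k\right) 7 = 35 + 7 k$)
$\left(\left(\frac{O{\left(-1 \right)}}{-13} + \frac{D{\left(-7 \right)}}{-10}\right) - 18\right) 158 = \left(\left(- \frac{1}{-13} + \frac{35 + 7 \left(-7\right)}{-10}\right) - 18\right) 158 = \left(\left(\left(-1\right) \left(- \frac{1}{13}\right) + \left(35 - 49\right) \left(- \frac{1}{10}\right)\right) - 18\right) 158 = \left(\left(\frac{1}{13} - - \frac{7}{5}\right) - 18\right) 158 = \left(\left(\frac{1}{13} + \frac{7}{5}\right) - 18\right) 158 = \left(\frac{96}{65} - 18\right) 158 = \left(- \frac{1074}{65}\right) 158 = - \frac{169692}{65}$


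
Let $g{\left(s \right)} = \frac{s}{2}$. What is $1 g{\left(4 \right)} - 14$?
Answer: $-12$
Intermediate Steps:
$g{\left(s \right)} = \frac{s}{2}$ ($g{\left(s \right)} = s \frac{1}{2} = \frac{s}{2}$)
$1 g{\left(4 \right)} - 14 = 1 \cdot \frac{1}{2} \cdot 4 - 14 = 1 \cdot 2 - 14 = 2 - 14 = -12$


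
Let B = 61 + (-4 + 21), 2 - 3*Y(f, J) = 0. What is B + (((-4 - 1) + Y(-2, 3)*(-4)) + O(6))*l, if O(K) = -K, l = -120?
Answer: 1718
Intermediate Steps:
Y(f, J) = 2/3 (Y(f, J) = 2/3 - 1/3*0 = 2/3 + 0 = 2/3)
B = 78 (B = 61 + 17 = 78)
B + (((-4 - 1) + Y(-2, 3)*(-4)) + O(6))*l = 78 + (((-4 - 1) + (2/3)*(-4)) - 1*6)*(-120) = 78 + ((-5 - 8/3) - 6)*(-120) = 78 + (-23/3 - 6)*(-120) = 78 - 41/3*(-120) = 78 + 1640 = 1718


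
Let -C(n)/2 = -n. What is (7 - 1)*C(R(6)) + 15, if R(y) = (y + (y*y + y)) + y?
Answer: 663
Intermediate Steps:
R(y) = y**2 + 3*y (R(y) = (y + (y**2 + y)) + y = (y + (y + y**2)) + y = (y**2 + 2*y) + y = y**2 + 3*y)
C(n) = 2*n (C(n) = -(-2)*n = 2*n)
(7 - 1)*C(R(6)) + 15 = (7 - 1)*(2*(6*(3 + 6))) + 15 = 6*(2*(6*9)) + 15 = 6*(2*54) + 15 = 6*108 + 15 = 648 + 15 = 663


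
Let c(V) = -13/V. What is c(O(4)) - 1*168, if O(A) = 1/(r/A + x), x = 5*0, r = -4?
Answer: -155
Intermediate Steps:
x = 0
O(A) = -A/4 (O(A) = 1/(-4/A + 0) = 1/(-4/A) = -A/4)
c(O(4)) - 1*168 = -13/((-1/4*4)) - 1*168 = -13/(-1) - 168 = -13*(-1) - 168 = 13 - 168 = -155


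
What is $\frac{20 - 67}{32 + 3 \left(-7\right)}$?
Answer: $- \frac{47}{11} \approx -4.2727$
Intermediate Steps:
$\frac{20 - 67}{32 + 3 \left(-7\right)} = - \frac{47}{32 - 21} = - \frac{47}{11}$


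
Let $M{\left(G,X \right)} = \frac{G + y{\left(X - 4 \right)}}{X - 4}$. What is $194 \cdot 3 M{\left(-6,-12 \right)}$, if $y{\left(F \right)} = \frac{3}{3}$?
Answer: $\frac{1455}{8} \approx 181.88$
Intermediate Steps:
$y{\left(F \right)} = 1$ ($y{\left(F \right)} = 3 \cdot \frac{1}{3} = 1$)
$M{\left(G,X \right)} = \frac{1 + G}{-4 + X}$ ($M{\left(G,X \right)} = \frac{G + 1}{X - 4} = \frac{1 + G}{-4 + X}$)
$194 \cdot 3 M{\left(-6,-12 \right)} = 194 \cdot 3 \frac{1 - 6}{-4 - 12} = 582 \frac{1}{-16} \left(-5\right) = 582 \left(\left(- \frac{1}{16}\right) \left(-5\right)\right) = 582 \cdot \frac{5}{16} = \frac{1455}{8}$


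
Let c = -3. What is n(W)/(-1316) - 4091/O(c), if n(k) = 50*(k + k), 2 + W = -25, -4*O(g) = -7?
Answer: -768433/329 ≈ -2335.7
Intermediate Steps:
O(g) = 7/4 (O(g) = -¼*(-7) = 7/4)
W = -27 (W = -2 - 25 = -27)
n(k) = 100*k (n(k) = 50*(2*k) = 100*k)
n(W)/(-1316) - 4091/O(c) = (100*(-27))/(-1316) - 4091/7/4 = -2700*(-1/1316) - 4091*4/7 = 675/329 - 16364/7 = -768433/329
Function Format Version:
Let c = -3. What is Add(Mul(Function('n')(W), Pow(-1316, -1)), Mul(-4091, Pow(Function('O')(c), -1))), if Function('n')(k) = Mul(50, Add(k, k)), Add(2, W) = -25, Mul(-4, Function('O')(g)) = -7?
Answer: Rational(-768433, 329) ≈ -2335.7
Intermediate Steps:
Function('O')(g) = Rational(7, 4) (Function('O')(g) = Mul(Rational(-1, 4), -7) = Rational(7, 4))
W = -27 (W = Add(-2, -25) = -27)
Function('n')(k) = Mul(100, k) (Function('n')(k) = Mul(50, Mul(2, k)) = Mul(100, k))
Add(Mul(Function('n')(W), Pow(-1316, -1)), Mul(-4091, Pow(Function('O')(c), -1))) = Add(Mul(Mul(100, -27), Pow(-1316, -1)), Mul(-4091, Pow(Rational(7, 4), -1))) = Add(Mul(-2700, Rational(-1, 1316)), Mul(-4091, Rational(4, 7))) = Add(Rational(675, 329), Rational(-16364, 7)) = Rational(-768433, 329)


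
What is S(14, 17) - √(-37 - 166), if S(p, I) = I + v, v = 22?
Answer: 39 - I*√203 ≈ 39.0 - 14.248*I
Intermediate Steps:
S(p, I) = 22 + I (S(p, I) = I + 22 = 22 + I)
S(14, 17) - √(-37 - 166) = (22 + 17) - √(-37 - 166) = 39 - √(-203) = 39 - I*√203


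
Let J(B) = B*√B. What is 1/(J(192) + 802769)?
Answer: 802769/644430989473 - 1536*√3/644430989473 ≈ 1.2416e-6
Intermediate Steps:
J(B) = B^(3/2)
1/(J(192) + 802769) = 1/(192^(3/2) + 802769) = 1/(1536*√3 + 802769) = 1/(802769 + 1536*√3)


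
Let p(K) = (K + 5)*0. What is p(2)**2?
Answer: 0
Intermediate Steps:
p(K) = 0 (p(K) = (5 + K)*0 = 0)
p(2)**2 = 0**2 = 0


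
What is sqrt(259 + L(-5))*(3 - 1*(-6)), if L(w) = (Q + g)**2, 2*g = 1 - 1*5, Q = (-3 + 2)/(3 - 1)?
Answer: 9*sqrt(1061)/2 ≈ 146.58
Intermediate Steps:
Q = -1/2 ≈ -0.50000
g = -2 (g = (1 - 1*5)/2 = (1 - 5)/2 = (1/2)*(-4) = -2)
L(w) = 25/4 (L(w) = (-1/2 - 2)**2 = (-5/2)**2 = 25/4)
sqrt(259 + L(-5))*(3 - 1*(-6)) = sqrt(259 + 25/4)*(3 - 1*(-6)) = sqrt(1061/4)*(3 + 6) = (sqrt(1061)/2)*9 = 9*sqrt(1061)/2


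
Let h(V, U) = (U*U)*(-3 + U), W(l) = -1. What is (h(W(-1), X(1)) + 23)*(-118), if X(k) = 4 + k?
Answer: -8614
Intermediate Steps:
h(V, U) = U²*(-3 + U)
(h(W(-1), X(1)) + 23)*(-118) = ((4 + 1)²*(-3 + (4 + 1)) + 23)*(-118) = (5²*(-3 + 5) + 23)*(-118) = (25*2 + 23)*(-118) = (50 + 23)*(-118) = 73*(-118) = -8614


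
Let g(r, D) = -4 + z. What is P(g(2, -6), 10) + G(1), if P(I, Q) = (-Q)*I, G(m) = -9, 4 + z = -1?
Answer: 81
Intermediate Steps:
z = -5 (z = -4 - 1 = -5)
g(r, D) = -9 (g(r, D) = -4 - 5 = -9)
P(I, Q) = -I*Q
P(g(2, -6), 10) + G(1) = -1*(-9)*10 - 9 = 90 - 9 = 81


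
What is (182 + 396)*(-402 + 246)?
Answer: -90168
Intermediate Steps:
(182 + 396)*(-402 + 246) = 578*(-156) = -90168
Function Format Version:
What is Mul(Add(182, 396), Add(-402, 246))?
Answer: -90168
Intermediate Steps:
Mul(Add(182, 396), Add(-402, 246)) = Mul(578, -156) = -90168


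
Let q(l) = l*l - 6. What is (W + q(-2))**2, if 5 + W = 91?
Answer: 7056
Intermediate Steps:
W = 86 (W = -5 + 91 = 86)
q(l) = -6 + l**2 (q(l) = l**2 - 6 = -6 + l**2)
(W + q(-2))**2 = (86 + (-6 + (-2)**2))**2 = (86 + (-6 + 4))**2 = (86 - 2)**2 = 84**2 = 7056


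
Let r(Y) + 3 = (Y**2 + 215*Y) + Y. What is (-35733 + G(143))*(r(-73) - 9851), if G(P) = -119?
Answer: 727544636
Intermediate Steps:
r(Y) = -3 + Y**2 + 216*Y (r(Y) = -3 + ((Y**2 + 215*Y) + Y) = -3 + (Y**2 + 216*Y) = -3 + Y**2 + 216*Y)
(-35733 + G(143))*(r(-73) - 9851) = (-35733 - 119)*((-3 + (-73)**2 + 216*(-73)) - 9851) = -35852*((-3 + 5329 - 15768) - 9851) = -35852*(-10442 - 9851) = -35852*(-20293) = 727544636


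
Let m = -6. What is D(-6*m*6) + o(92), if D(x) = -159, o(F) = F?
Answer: -67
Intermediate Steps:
D(-6*m*6) + o(92) = -159 + 92 = -67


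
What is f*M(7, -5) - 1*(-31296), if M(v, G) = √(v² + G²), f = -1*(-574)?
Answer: 31296 + 574*√74 ≈ 36234.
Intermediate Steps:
f = 574
M(v, G) = √(G² + v²)
f*M(7, -5) - 1*(-31296) = 574*√((-5)² + 7²) - 1*(-31296) = 574*√(25 + 49) + 31296 = 574*√74 + 31296 = 31296 + 574*√74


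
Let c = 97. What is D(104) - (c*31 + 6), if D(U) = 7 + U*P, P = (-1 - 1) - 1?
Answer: -3318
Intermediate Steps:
P = -3 (P = -2 - 1 = -3)
D(U) = 7 - 3*U (D(U) = 7 + U*(-3) = 7 - 3*U)
D(104) - (c*31 + 6) = (7 - 3*104) - (97*31 + 6) = (7 - 312) - (3007 + 6) = -305 - 1*3013 = -305 - 3013 = -3318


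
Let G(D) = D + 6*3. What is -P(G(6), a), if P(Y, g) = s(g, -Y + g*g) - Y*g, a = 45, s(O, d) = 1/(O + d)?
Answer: 2209679/2046 ≈ 1080.0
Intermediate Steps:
G(D) = 18 + D (G(D) = D + 18 = 18 + D)
P(Y, g) = 1/(g + g**2 - Y) - Y*g (P(Y, g) = 1/(g + (-Y + g*g)) - Y*g = 1/(g + (-Y + g**2)) - Y*g = 1/(g + (g**2 - Y)) - Y*g = 1/(g + g**2 - Y) - Y*g)
-P(G(6), a) = -(1 - 1*(18 + 6)*45*(45 + 45**2 - (18 + 6)))/(45 + 45**2 - (18 + 6)) = -(1 - 1*24*45*(45 + 2025 - 1*24))/(45 + 2025 - 1*24) = -(1 - 1*24*45*(45 + 2025 - 24))/(45 + 2025 - 24) = -(1 - 1*24*45*2046)/2046 = -(1 - 2209680)/2046 = -(-2209679)/2046 = -1*(-2209679/2046) = 2209679/2046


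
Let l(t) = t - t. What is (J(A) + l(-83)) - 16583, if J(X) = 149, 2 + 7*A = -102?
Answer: -16434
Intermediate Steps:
A = -104/7 (A = -2/7 + (1/7)*(-102) = -2/7 - 102/7 = -104/7 ≈ -14.857)
l(t) = 0
(J(A) + l(-83)) - 16583 = (149 + 0) - 16583 = 149 - 16583 = -16434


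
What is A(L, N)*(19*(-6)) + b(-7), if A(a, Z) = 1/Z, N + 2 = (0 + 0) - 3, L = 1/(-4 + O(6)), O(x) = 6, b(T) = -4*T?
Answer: 254/5 ≈ 50.800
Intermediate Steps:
L = ½ (L = 1/(-4 + 6) = 1/2 = ½ ≈ 0.50000)
N = -5 (N = -2 + ((0 + 0) - 3) = -2 + (0 - 3) = -2 - 3 = -5)
A(L, N)*(19*(-6)) + b(-7) = (19*(-6))/(-5) - 4*(-7) = -⅕*(-114) + 28 = 114/5 + 28 = 254/5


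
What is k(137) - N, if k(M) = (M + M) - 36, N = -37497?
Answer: 37735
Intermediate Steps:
k(M) = -36 + 2*M (k(M) = 2*M - 36 = -36 + 2*M)
k(137) - N = (-36 + 2*137) - 1*(-37497) = (-36 + 274) + 37497 = 238 + 37497 = 37735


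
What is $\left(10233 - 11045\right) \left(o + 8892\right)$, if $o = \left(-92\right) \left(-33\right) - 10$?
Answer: $-9677416$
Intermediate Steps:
$o = 3026$ ($o = 3036 - 10 = 3026$)
$\left(10233 - 11045\right) \left(o + 8892\right) = \left(10233 - 11045\right) \left(3026 + 8892\right) = \left(-812\right) 11918 = -9677416$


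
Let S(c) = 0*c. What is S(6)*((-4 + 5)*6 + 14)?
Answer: 0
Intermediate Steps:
S(c) = 0
S(6)*((-4 + 5)*6 + 14) = 0*((-4 + 5)*6 + 14) = 0*(1*6 + 14) = 0*(6 + 14) = 0*20 = 0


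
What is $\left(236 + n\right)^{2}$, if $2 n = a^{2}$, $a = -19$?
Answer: $\frac{693889}{4} \approx 1.7347 \cdot 10^{5}$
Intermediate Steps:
$n = \frac{361}{2}$ ($n = \frac{\left(-19\right)^{2}}{2} = \frac{1}{2} \cdot 361 = \frac{361}{2} \approx 180.5$)
$\left(236 + n\right)^{2} = \left(236 + \frac{361}{2}\right)^{2} = \left(\frac{833}{2}\right)^{2} = \frac{693889}{4}$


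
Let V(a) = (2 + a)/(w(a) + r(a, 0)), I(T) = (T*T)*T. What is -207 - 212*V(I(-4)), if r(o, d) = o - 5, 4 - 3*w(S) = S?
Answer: -68205/139 ≈ -490.68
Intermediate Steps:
w(S) = 4/3 - S/3
r(o, d) = -5 + o
I(T) = T³ (I(T) = T²*T = T³)
V(a) = (2 + a)/(-11/3 + 2*a/3) (V(a) = (2 + a)/((4/3 - a/3) + (-5 + a)) = (2 + a)/(-11/3 + 2*a/3))
-207 - 212*V(I(-4)) = -207 - 636*(2 + (-4)³)/(-11 + 2*(-4)³) = -207 - 636*(2 - 64)/(-11 + 2*(-64)) = -207 - 636*(-62)/(-11 - 128) = -207 - 636*(-62)/(-139) = -207 - 636*(-1)*(-62)/139 = -207 - 212*186/139 = -207 - 39432/139 = -68205/139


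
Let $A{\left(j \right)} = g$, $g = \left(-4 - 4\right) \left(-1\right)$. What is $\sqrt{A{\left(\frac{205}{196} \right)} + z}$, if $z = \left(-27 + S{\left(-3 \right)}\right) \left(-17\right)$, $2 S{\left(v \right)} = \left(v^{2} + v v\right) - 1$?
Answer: $\frac{\sqrt{1290}}{2} \approx 17.958$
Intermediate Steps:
$S{\left(v \right)} = - \frac{1}{2} + v^{2}$ ($S{\left(v \right)} = \frac{\left(v^{2} + v v\right) - 1}{2} = \frac{\left(v^{2} + v^{2}\right) - 1}{2} = \frac{2 v^{2} - 1}{2} = \frac{-1 + 2 v^{2}}{2} = - \frac{1}{2} + v^{2}$)
$g = 8$ ($g = \left(-8\right) \left(-1\right) = 8$)
$A{\left(j \right)} = 8$
$z = \frac{629}{2}$ ($z = \left(-27 - \left(\frac{1}{2} - \left(-3\right)^{2}\right)\right) \left(-17\right) = \left(-27 + \left(- \frac{1}{2} + 9\right)\right) \left(-17\right) = \left(-27 + \frac{17}{2}\right) \left(-17\right) = \left(- \frac{37}{2}\right) \left(-17\right) = \frac{629}{2} \approx 314.5$)
$\sqrt{A{\left(\frac{205}{196} \right)} + z} = \sqrt{8 + \frac{629}{2}} = \sqrt{\frac{645}{2}} = \frac{\sqrt{1290}}{2}$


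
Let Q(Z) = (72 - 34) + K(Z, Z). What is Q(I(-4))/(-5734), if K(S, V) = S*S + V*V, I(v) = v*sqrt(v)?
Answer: 45/2867 ≈ 0.015696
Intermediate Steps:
I(v) = v**(3/2)
K(S, V) = S**2 + V**2
Q(Z) = 38 + 2*Z**2 (Q(Z) = (72 - 34) + (Z**2 + Z**2) = 38 + 2*Z**2)
Q(I(-4))/(-5734) = (38 + 2*((-4)**(3/2))**2)/(-5734) = (38 + 2*(-8*I)**2)*(-1/5734) = (38 + 2*(-64))*(-1/5734) = (38 - 128)*(-1/5734) = -90*(-1/5734) = 45/2867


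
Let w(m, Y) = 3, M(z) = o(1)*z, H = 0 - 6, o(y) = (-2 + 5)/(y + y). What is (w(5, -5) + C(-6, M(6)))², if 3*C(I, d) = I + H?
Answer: 1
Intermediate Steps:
o(y) = 3/(2*y) (o(y) = 3/((2*y)) = 3*(1/(2*y)) = 3/(2*y))
H = -6
M(z) = 3*z/2 (M(z) = ((3/2)/1)*z = ((3/2)*1)*z = 3*z/2)
C(I, d) = -2 + I/3 (C(I, d) = (I - 6)/3 = (-6 + I)/3 = -2 + I/3)
(w(5, -5) + C(-6, M(6)))² = (3 + (-2 + (⅓)*(-6)))² = (3 + (-2 - 2))² = (3 - 4)² = (-1)² = 1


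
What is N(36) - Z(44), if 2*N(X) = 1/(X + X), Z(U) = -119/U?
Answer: 4295/1584 ≈ 2.7115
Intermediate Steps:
N(X) = 1/(4*X) (N(X) = 1/(2*(X + X)) = 1/(2*((2*X))) = (1/(2*X))/2 = 1/(4*X))
N(36) - Z(44) = (1/4)/36 - (-119)/44 = (1/4)*(1/36) - (-119)/44 = 1/144 - 1*(-119/44) = 1/144 + 119/44 = 4295/1584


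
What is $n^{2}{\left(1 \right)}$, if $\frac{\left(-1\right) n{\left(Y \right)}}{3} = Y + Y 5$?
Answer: $324$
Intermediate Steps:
$n{\left(Y \right)} = - 18 Y$ ($n{\left(Y \right)} = - 3 \left(Y + Y 5\right) = - 3 \left(Y + 5 Y\right) = - 3 \cdot 6 Y = - 18 Y$)
$n^{2}{\left(1 \right)} = \left(\left(-18\right) 1\right)^{2} = \left(-18\right)^{2} = 324$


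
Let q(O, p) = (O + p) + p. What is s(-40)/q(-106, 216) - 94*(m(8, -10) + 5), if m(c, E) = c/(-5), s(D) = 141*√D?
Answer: -1598/5 + 141*I*√10/163 ≈ -319.6 + 2.7355*I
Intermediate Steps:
q(O, p) = O + 2*p
m(c, E) = -c/5 (m(c, E) = c*(-⅕) = -c/5)
s(-40)/q(-106, 216) - 94*(m(8, -10) + 5) = (141*√(-40))/(-106 + 2*216) - 94*(-⅕*8 + 5) = (141*(2*I*√10))/(-106 + 432) - 94*(-8/5 + 5) = (282*I*√10)/326 - 94*17/5 = (282*I*√10)*(1/326) - 1*1598/5 = 141*I*√10/163 - 1598/5 = -1598/5 + 141*I*√10/163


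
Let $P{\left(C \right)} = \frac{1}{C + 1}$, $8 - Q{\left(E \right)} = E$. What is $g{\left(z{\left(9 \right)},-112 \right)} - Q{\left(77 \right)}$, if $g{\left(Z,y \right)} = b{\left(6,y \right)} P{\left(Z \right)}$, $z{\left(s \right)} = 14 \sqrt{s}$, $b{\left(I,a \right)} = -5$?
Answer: $\frac{2962}{43} \approx 68.884$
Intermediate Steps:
$Q{\left(E \right)} = 8 - E$
$P{\left(C \right)} = \frac{1}{1 + C}$
$g{\left(Z,y \right)} = - \frac{5}{1 + Z}$
$g{\left(z{\left(9 \right)},-112 \right)} - Q{\left(77 \right)} = - \frac{5}{1 + 14 \sqrt{9}} - \left(8 - 77\right) = - \frac{5}{1 + 14 \cdot 3} - \left(8 - 77\right) = - \frac{5}{1 + 42} - -69 = - \frac{5}{43} + 69 = \frac{2962}{43}$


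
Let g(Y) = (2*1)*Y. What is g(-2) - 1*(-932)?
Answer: 928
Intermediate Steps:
g(Y) = 2*Y
g(-2) - 1*(-932) = 2*(-2) - 1*(-932) = -4 + 932 = 928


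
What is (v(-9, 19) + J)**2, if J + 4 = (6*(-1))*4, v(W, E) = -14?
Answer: 1764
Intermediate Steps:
J = -28 (J = -4 + (6*(-1))*4 = -4 - 6*4 = -4 - 24 = -28)
(v(-9, 19) + J)**2 = (-14 - 28)**2 = (-42)**2 = 1764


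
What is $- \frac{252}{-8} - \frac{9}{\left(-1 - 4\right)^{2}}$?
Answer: $\frac{1557}{50} \approx 31.14$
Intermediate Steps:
$- \frac{252}{-8} - \frac{9}{\left(-1 - 4\right)^{2}} = \left(-252\right) \left(- \frac{1}{8}\right) - \frac{9}{\left(-5\right)^{2}} = \frac{63}{2} - \frac{9}{25} = \frac{1557}{50}$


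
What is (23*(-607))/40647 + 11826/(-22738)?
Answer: -399068320/462115743 ≈ -0.86357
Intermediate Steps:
(23*(-607))/40647 + 11826/(-22738) = -13961*1/40647 + 11826*(-1/22738) = -13961/40647 - 5913/11369 = -399068320/462115743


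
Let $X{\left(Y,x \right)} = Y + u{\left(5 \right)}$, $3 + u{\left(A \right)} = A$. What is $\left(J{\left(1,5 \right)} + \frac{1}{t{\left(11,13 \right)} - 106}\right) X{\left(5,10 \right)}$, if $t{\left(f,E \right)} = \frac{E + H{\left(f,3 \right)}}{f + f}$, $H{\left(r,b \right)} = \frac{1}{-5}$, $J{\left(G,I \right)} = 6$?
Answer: $\frac{243131}{5798} \approx 41.934$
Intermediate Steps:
$u{\left(A \right)} = -3 + A$
$H{\left(r,b \right)} = - \frac{1}{5}$
$t{\left(f,E \right)} = \frac{- \frac{1}{5} + E}{2 f}$ ($t{\left(f,E \right)} = \frac{E - \frac{1}{5}}{f + f} = \frac{- \frac{1}{5} + E}{2 f}$)
$X{\left(Y,x \right)} = 2 + Y$ ($X{\left(Y,x \right)} = Y + \left(-3 + 5\right) = Y + 2 = 2 + Y$)
$\left(J{\left(1,5 \right)} + \frac{1}{t{\left(11,13 \right)} - 106}\right) X{\left(5,10 \right)} = \left(6 + \frac{1}{\frac{-1 + 5 \cdot 13}{10 \cdot 11} - 106}\right) \left(2 + 5\right) = \left(6 + \frac{1}{\frac{1}{10} \cdot \frac{1}{11} \left(-1 + 65\right) - 106}\right) 7 = \left(6 + \frac{1}{\frac{1}{10} \cdot \frac{1}{11} \cdot 64 - 106}\right) 7 = \left(6 + \frac{1}{\frac{32}{55} - 106}\right) 7 = \left(6 + \frac{1}{- \frac{5798}{55}}\right) 7 = \left(6 - \frac{55}{5798}\right) 7 = \frac{34733}{5798} \cdot 7 = \frac{243131}{5798}$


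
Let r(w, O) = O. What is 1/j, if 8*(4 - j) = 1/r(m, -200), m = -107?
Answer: 1600/6401 ≈ 0.24996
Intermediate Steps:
j = 6401/1600 (j = 4 - ⅛/(-200) = 4 - ⅛*(-1/200) = 4 + 1/1600 = 6401/1600 ≈ 4.0006)
1/j = 1/(6401/1600) = 1600/6401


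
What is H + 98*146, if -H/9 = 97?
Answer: 13435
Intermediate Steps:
H = -873 (H = -9*97 = -873)
H + 98*146 = -873 + 98*146 = -873 + 14308 = 13435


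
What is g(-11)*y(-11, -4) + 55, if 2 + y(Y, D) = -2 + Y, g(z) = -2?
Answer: 85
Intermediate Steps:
y(Y, D) = -4 + Y (y(Y, D) = -2 + (-2 + Y) = -4 + Y)
g(-11)*y(-11, -4) + 55 = -2*(-4 - 11) + 55 = -2*(-15) + 55 = 30 + 55 = 85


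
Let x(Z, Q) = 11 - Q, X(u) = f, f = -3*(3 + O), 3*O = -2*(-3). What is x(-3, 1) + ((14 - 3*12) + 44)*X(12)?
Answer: -320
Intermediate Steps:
O = 2 (O = (-2*(-3))/3 = (1/3)*6 = 2)
f = -15 (f = -3*(3 + 2) = -3*5 = -15)
X(u) = -15
x(-3, 1) + ((14 - 3*12) + 44)*X(12) = (11 - 1*1) + ((14 - 3*12) + 44)*(-15) = (11 - 1) + ((14 - 36) + 44)*(-15) = 10 + (-22 + 44)*(-15) = 10 + 22*(-15) = 10 - 330 = -320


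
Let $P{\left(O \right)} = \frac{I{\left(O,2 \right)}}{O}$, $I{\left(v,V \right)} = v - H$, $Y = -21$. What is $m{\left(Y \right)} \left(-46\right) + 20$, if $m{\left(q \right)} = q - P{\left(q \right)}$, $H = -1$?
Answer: $\frac{21626}{21} \approx 1029.8$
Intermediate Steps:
$I{\left(v,V \right)} = 1 + v$ ($I{\left(v,V \right)} = v - -1 = v + 1 = 1 + v$)
$P{\left(O \right)} = \frac{1 + O}{O}$
$m{\left(q \right)} = q - \frac{1 + q}{q}$
$m{\left(Y \right)} \left(-46\right) + 20 = \left(-1 - 21 - \frac{1}{-21}\right) \left(-46\right) + 20 = \left(-1 - 21 - - \frac{1}{21}\right) \left(-46\right) + 20 = \left(-1 - 21 + \frac{1}{21}\right) \left(-46\right) + 20 = \left(- \frac{461}{21}\right) \left(-46\right) + 20 = \frac{21206}{21} + 20 = \frac{21626}{21}$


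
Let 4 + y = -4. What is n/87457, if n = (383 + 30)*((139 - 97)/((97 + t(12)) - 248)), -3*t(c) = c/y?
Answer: -4956/3760651 ≈ -0.0013179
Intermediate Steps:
y = -8 (y = -4 - 4 = -8)
t(c) = c/24 (t(c) = -c/(3*(-8)) = -c*(-1)/(3*8) = -(-1)*c/24 = c/24)
n = -4956/43 (n = (383 + 30)*((139 - 97)/((97 + (1/24)*12) - 248)) = 413*(42/((97 + ½) - 248)) = 413*(42/(195/2 - 248)) = 413*(42/(-301/2)) = 413*(42*(-2/301)) = 413*(-12/43) = -4956/43 ≈ -115.26)
n/87457 = -4956/43/87457 = -4956/43*1/87457 = -4956/3760651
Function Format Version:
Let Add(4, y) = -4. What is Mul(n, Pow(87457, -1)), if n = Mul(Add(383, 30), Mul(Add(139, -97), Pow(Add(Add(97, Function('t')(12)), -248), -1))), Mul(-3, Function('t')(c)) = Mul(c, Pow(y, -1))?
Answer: Rational(-4956, 3760651) ≈ -0.0013179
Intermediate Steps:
y = -8 (y = Add(-4, -4) = -8)
Function('t')(c) = Mul(Rational(1, 24), c) (Function('t')(c) = Mul(Rational(-1, 3), Mul(c, Pow(-8, -1))) = Mul(Rational(-1, 3), Mul(c, Rational(-1, 8))) = Mul(Rational(-1, 3), Mul(Rational(-1, 8), c)) = Mul(Rational(1, 24), c))
n = Rational(-4956, 43) (n = Mul(Add(383, 30), Mul(Add(139, -97), Pow(Add(Add(97, Mul(Rational(1, 24), 12)), -248), -1))) = Mul(413, Mul(42, Pow(Add(Add(97, Rational(1, 2)), -248), -1))) = Mul(413, Mul(42, Pow(Add(Rational(195, 2), -248), -1))) = Mul(413, Mul(42, Pow(Rational(-301, 2), -1))) = Mul(413, Mul(42, Rational(-2, 301))) = Mul(413, Rational(-12, 43)) = Rational(-4956, 43) ≈ -115.26)
Mul(n, Pow(87457, -1)) = Mul(Rational(-4956, 43), Pow(87457, -1)) = Mul(Rational(-4956, 43), Rational(1, 87457)) = Rational(-4956, 3760651)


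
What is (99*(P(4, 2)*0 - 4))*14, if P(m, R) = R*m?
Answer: -5544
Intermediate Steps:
(99*(P(4, 2)*0 - 4))*14 = (99*((2*4)*0 - 4))*14 = (99*(8*0 - 4))*14 = (99*(0 - 4))*14 = (99*(-4))*14 = -396*14 = -5544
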